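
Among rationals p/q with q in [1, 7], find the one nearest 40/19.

Expand x = 40/19 as a continued fraction with the Euclidean algorithm:
  40 = 2*19 + 2, so a_0 = 2.
  19 = 9*2 + 1, so a_1 = 9.
  2 = 2*1 + 0, so a_2 = 2.
so x = [2; 9, 2].
Convergents (p_i = a_i*p_{i-1} + p_{i-2}, q_i = a_i*q_{i-1} + q_{i-2} with p_{-2}=0, p_{-1}=1, q_{-2}=1, q_{-1}=0), until the denominator exceeds 7:
  i=0: a_0=2, p_0 = 2*1 + 0 = 2, q_0 = 2*0 + 1 = 1.
  i=1: a_1=9, p_1 = 9*2 + 1 = 19, q_1 = 9*1 + 0 = 9.
q_1 = 9 > 7, so the last convergent with denominator <= 7 is p_0/q_0 = 2/1.
The closest fraction with denominator <= 7 is either p_0/q_0 or the intermediate fraction (k*p_0 + p_{-1})/(k*q_0 + q_{-1}) with the largest k >= 1 whose denominator stays <= 7; these approach x as k grows, and every other convergent or intermediate fraction in range is farther away.
Largest k: floor((7 - q_{-1})/q_0) = floor((7 - 0)/1) = 7 (using the seeds p_{-1} = 1, q_{-1} = 0).
That gives (7*2 + 1)/(7*1 + 0) = 15/7.
Compare the errors: |x - 2/1| = |40*1 - 2*19|/(19*1) = 2/19, and |x - 15/7| = |40*7 - 15*19|/(19*7) = 5/133.
Cross-multiplying, 5*19 = 95 < 266 = 2*133, so 5/133 is smaller: the intermediate fraction 15/7 is closer to x than 2/1.

15/7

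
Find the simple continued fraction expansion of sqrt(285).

Write x_i = (sqrt(285) + m_i)/d_i with (m_0, d_0) = (0, 1). a_0 = floor(sqrt(285)) = 16, since 16^2 = 256 <= 285 < 289 = 17^2.
Iterate m_{i+1} = d_i*a_i - m_i, d_{i+1} = (285 - m_{i+1}^2)/d_i, a_{i+1} = floor((a_0 + m_{i+1})/d_{i+1}):
  m_1 = 1*16 - 0 = 16, d_1 = (285 - 16^2)/1 = 29/1 = 29, a_1 = floor((16 + 16)/29) = 1.
  m_2 = 29*1 - 16 = 13, d_2 = (285 - 13^2)/29 = 116/29 = 4, a_2 = floor((16 + 13)/4) = 7.
  m_3 = 4*7 - 13 = 15, d_3 = (285 - 15^2)/4 = 60/4 = 15, a_3 = floor((16 + 15)/15) = 2.
  m_4 = 15*2 - 15 = 15, d_4 = (285 - 15^2)/15 = 60/15 = 4, a_4 = floor((16 + 15)/4) = 7.
  m_5 = 4*7 - 15 = 13, d_5 = (285 - 13^2)/4 = 116/4 = 29, a_5 = floor((16 + 13)/29) = 1.
  m_6 = 29*1 - 13 = 16, d_6 = (285 - 16^2)/29 = 29/29 = 1, a_6 = floor((16 + 16)/1) = 32.
  m_7 = 1*32 - 16 = 16, d_7 = (285 - 16^2)/1 = 29/1 = 29: (m_7, d_7) = (m_1, d_1) = (16, 29), so from here the quotients repeat a_1, ..., a_6; the period length is 6.
Hence the expansion of sqrt(285) is a_0 = 16 followed by the repeating block 1, 7, 2, 7, 1, 32 (period 6).

[16; (1, 7, 2, 7, 1, 32)]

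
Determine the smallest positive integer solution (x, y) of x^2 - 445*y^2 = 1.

(x, y) = (43468489, 2060604)

First expand sqrt(445) as a continued fraction. With x_i = (sqrt(445) + m_i)/d_i and (m_0, d_0) = (0, 1): a_0 = floor(sqrt(445)) = 21, since 21^2 = 441 <= 445 < 484 = 22^2.
Iterate m_{i+1} = d_i*a_i - m_i, d_{i+1} = (445 - m_{i+1}^2)/d_i, a_{i+1} = floor((a_0 + m_{i+1})/d_{i+1}):
  m_1 = 1*21 - 0 = 21, d_1 = (445 - 21^2)/1 = 4/1 = 4, a_1 = floor((21 + 21)/4) = 10.
  m_2 = 4*10 - 21 = 19, d_2 = (445 - 19^2)/4 = 84/4 = 21, a_2 = floor((21 + 19)/21) = 1.
  m_3 = 21*1 - 19 = 2, d_3 = (445 - 2^2)/21 = 441/21 = 21, a_3 = floor((21 + 2)/21) = 1.
  m_4 = 21*1 - 2 = 19, d_4 = (445 - 19^2)/21 = 84/21 = 4, a_4 = floor((21 + 19)/4) = 10.
  m_5 = 4*10 - 19 = 21, d_5 = (445 - 21^2)/4 = 4/4 = 1, a_5 = floor((21 + 21)/1) = 42.
  m_6 = 1*42 - 21 = 21, d_6 = (445 - 21^2)/1 = 4/1 = 4: (m_6, d_6) = (m_1, d_1) = (21, 4), so from here the quotients repeat a_1, ..., a_5; the period length is 5.
So sqrt(445) = [21; (10, 1, 1, 10, 42)] with period length k = 5.
k is odd, so (p_{k-1}, q_{k-1}) only solves x^2 - 445y^2 = -1 and the fundamental solution of x^2 - 445y^2 = 1 is (p_{2k-1}, q_{2k-1}) = (p_9, q_9); compute convergents through index 9, running through the period twice.
Convergents (p_i = a_i*p_{i-1} + p_{i-2}, q_i = a_i*q_{i-1} + q_{i-2} with p_{-2}=0, p_{-1}=1, q_{-2}=1, q_{-1}=0):
  i=0: a_0=21, p_0 = 21*1 + 0 = 21, q_0 = 21*0 + 1 = 1.
  i=1: a_1=10, p_1 = 10*21 + 1 = 211, q_1 = 10*1 + 0 = 10.
  i=2: a_2=1, p_2 = 1*211 + 21 = 232, q_2 = 1*10 + 1 = 11.
  i=3: a_3=1, p_3 = 1*232 + 211 = 443, q_3 = 1*11 + 10 = 21.
  i=4: a_4=10, p_4 = 10*443 + 232 = 4662, q_4 = 10*21 + 11 = 221.
  i=5: a_5=42, p_5 = 42*4662 + 443 = 196247, q_5 = 42*221 + 21 = 9303.
  i=6: a_6=10, p_6 = 10*196247 + 4662 = 1967132, q_6 = 10*9303 + 221 = 93251.
  i=7: a_7=1, p_7 = 1*1967132 + 196247 = 2163379, q_7 = 1*93251 + 9303 = 102554.
  i=8: a_8=1, p_8 = 1*2163379 + 1967132 = 4130511, q_8 = 1*102554 + 93251 = 195805.
  i=9: a_9=10, p_9 = 10*4130511 + 2163379 = 43468489, q_9 = 10*195805 + 102554 = 2060604.
Indeed p_4^2 - 445*q_4^2 = 21734244 - 21734245 = -1, not +1.
Check: 43468489^2 - 445*2060604^2 = 1889509535943121 - 1889509535943120 = 1, so (x, y) = (43468489, 2060604) solves the equation, and by the theorem it is the least positive solution.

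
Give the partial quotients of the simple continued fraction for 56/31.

[1; 1, 4, 6]

Run the Euclidean algorithm on 56 and 31; the successive quotients are the partial quotients a_0, a_1, ... (each step inverts the fractional part left over by the previous one):
  56 = 1*31 + 25, so a_0 = 1.
  31 = 1*25 + 6, so a_1 = 1.
  25 = 4*6 + 1, so a_2 = 4.
  6 = 6*1 + 0, so a_3 = 6.
The remainder reaches 0 after 4 divisions, so the expansion has 4 partial quotients, read off in order.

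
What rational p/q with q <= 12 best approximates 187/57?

Expand x = 187/57 as a continued fraction with the Euclidean algorithm:
  187 = 3*57 + 16, so a_0 = 3.
  57 = 3*16 + 9, so a_1 = 3.
  16 = 1*9 + 7, so a_2 = 1.
  9 = 1*7 + 2, so a_3 = 1.
  7 = 3*2 + 1, so a_4 = 3.
  2 = 2*1 + 0, so a_5 = 2.
so x = [3; 3, 1, 1, 3, 2].
Convergents (p_i = a_i*p_{i-1} + p_{i-2}, q_i = a_i*q_{i-1} + q_{i-2} with p_{-2}=0, p_{-1}=1, q_{-2}=1, q_{-1}=0), until the denominator exceeds 12:
  i=0: a_0=3, p_0 = 3*1 + 0 = 3, q_0 = 3*0 + 1 = 1.
  i=1: a_1=3, p_1 = 3*3 + 1 = 10, q_1 = 3*1 + 0 = 3.
  i=2: a_2=1, p_2 = 1*10 + 3 = 13, q_2 = 1*3 + 1 = 4.
  i=3: a_3=1, p_3 = 1*13 + 10 = 23, q_3 = 1*4 + 3 = 7.
  i=4: a_4=3, p_4 = 3*23 + 13 = 82, q_4 = 3*7 + 4 = 25.
q_4 = 25 > 12, so the last convergent with denominator <= 12 is p_3/q_3 = 23/7.
The closest fraction with denominator <= 12 is either p_3/q_3 or the intermediate fraction (k*p_3 + p_2)/(k*q_3 + q_2) with the largest k >= 1 whose denominator stays <= 12; these approach x as k grows, and every other convergent or intermediate fraction in range is farther away.
Largest k: floor((12 - q_2)/q_3) = floor((12 - 4)/7) = 1.
That gives (1*23 + 13)/(1*7 + 4) = 36/11.
Compare the errors: |x - 23/7| = |187*7 - 23*57|/(57*7) = 2/399, and |x - 36/11| = |187*11 - 36*57|/(57*11) = 5/627.
Cross-multiplying, 2*627 = 1254 < 1995 = 5*399, so 2/399 is smaller: the convergent 23/7 is closer to x than 36/11.

23/7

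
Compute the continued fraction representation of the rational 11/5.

Run the Euclidean algorithm on 11 and 5; the successive quotients are the partial quotients a_0, a_1, ... (each step inverts the fractional part left over by the previous one):
  11 = 2*5 + 1, so a_0 = 2.
  5 = 5*1 + 0, so a_1 = 5.
The remainder reaches 0 after 2 divisions, so the expansion has 2 partial quotients, read off in order.

[2; 5]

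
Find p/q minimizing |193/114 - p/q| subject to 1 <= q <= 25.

22/13

Expand x = 193/114 as a continued fraction with the Euclidean algorithm:
  193 = 1*114 + 79, so a_0 = 1.
  114 = 1*79 + 35, so a_1 = 1.
  79 = 2*35 + 9, so a_2 = 2.
  35 = 3*9 + 8, so a_3 = 3.
  9 = 1*8 + 1, so a_4 = 1.
  8 = 8*1 + 0, so a_5 = 8.
so x = [1; 1, 2, 3, 1, 8].
Convergents (p_i = a_i*p_{i-1} + p_{i-2}, q_i = a_i*q_{i-1} + q_{i-2} with p_{-2}=0, p_{-1}=1, q_{-2}=1, q_{-1}=0), until the denominator exceeds 25:
  i=0: a_0=1, p_0 = 1*1 + 0 = 1, q_0 = 1*0 + 1 = 1.
  i=1: a_1=1, p_1 = 1*1 + 1 = 2, q_1 = 1*1 + 0 = 1.
  i=2: a_2=2, p_2 = 2*2 + 1 = 5, q_2 = 2*1 + 1 = 3.
  i=3: a_3=3, p_3 = 3*5 + 2 = 17, q_3 = 3*3 + 1 = 10.
  i=4: a_4=1, p_4 = 1*17 + 5 = 22, q_4 = 1*10 + 3 = 13.
  i=5: a_5=8, p_5 = 8*22 + 17 = 193, q_5 = 8*13 + 10 = 114.
q_5 = 114 > 25, so the last convergent with denominator <= 25 is p_4/q_4 = 22/13.
The closest fraction with denominator <= 25 is either p_4/q_4 or the intermediate fraction (k*p_4 + p_3)/(k*q_4 + q_3) with the largest k >= 1 whose denominator stays <= 25; these approach x as k grows, and every other convergent or intermediate fraction in range is farther away.
Largest k: floor((25 - q_3)/q_4) = floor((25 - 10)/13) = 1.
That gives (1*22 + 17)/(1*13 + 10) = 39/23.
Compare the errors: |x - 22/13| = |193*13 - 22*114|/(114*13) = 1/1482, and |x - 39/23| = |193*23 - 39*114|/(114*23) = 7/2622.
Cross-multiplying, 1*2622 = 2622 < 10374 = 7*1482, so 1/1482 is smaller: the convergent 22/13 is closer to x than 39/23.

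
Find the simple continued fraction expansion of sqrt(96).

[9; (1, 3, 1, 18)]

Write x_i = (sqrt(96) + m_i)/d_i with (m_0, d_0) = (0, 1). a_0 = floor(sqrt(96)) = 9, since 9^2 = 81 <= 96 < 100 = 10^2.
Iterate m_{i+1} = d_i*a_i - m_i, d_{i+1} = (96 - m_{i+1}^2)/d_i, a_{i+1} = floor((a_0 + m_{i+1})/d_{i+1}):
  m_1 = 1*9 - 0 = 9, d_1 = (96 - 9^2)/1 = 15/1 = 15, a_1 = floor((9 + 9)/15) = 1.
  m_2 = 15*1 - 9 = 6, d_2 = (96 - 6^2)/15 = 60/15 = 4, a_2 = floor((9 + 6)/4) = 3.
  m_3 = 4*3 - 6 = 6, d_3 = (96 - 6^2)/4 = 60/4 = 15, a_3 = floor((9 + 6)/15) = 1.
  m_4 = 15*1 - 6 = 9, d_4 = (96 - 9^2)/15 = 15/15 = 1, a_4 = floor((9 + 9)/1) = 18.
  m_5 = 1*18 - 9 = 9, d_5 = (96 - 9^2)/1 = 15/1 = 15: (m_5, d_5) = (m_1, d_1) = (9, 15), so from here the quotients repeat a_1, ..., a_4; the period length is 4.
Hence the expansion of sqrt(96) is a_0 = 9 followed by the repeating block 1, 3, 1, 18 (period 4).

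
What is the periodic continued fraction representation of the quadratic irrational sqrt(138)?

[11; (1, 2, 1, 22)]

Write x_i = (sqrt(138) + m_i)/d_i with (m_0, d_0) = (0, 1). a_0 = floor(sqrt(138)) = 11, since 11^2 = 121 <= 138 < 144 = 12^2.
Iterate m_{i+1} = d_i*a_i - m_i, d_{i+1} = (138 - m_{i+1}^2)/d_i, a_{i+1} = floor((a_0 + m_{i+1})/d_{i+1}):
  m_1 = 1*11 - 0 = 11, d_1 = (138 - 11^2)/1 = 17/1 = 17, a_1 = floor((11 + 11)/17) = 1.
  m_2 = 17*1 - 11 = 6, d_2 = (138 - 6^2)/17 = 102/17 = 6, a_2 = floor((11 + 6)/6) = 2.
  m_3 = 6*2 - 6 = 6, d_3 = (138 - 6^2)/6 = 102/6 = 17, a_3 = floor((11 + 6)/17) = 1.
  m_4 = 17*1 - 6 = 11, d_4 = (138 - 11^2)/17 = 17/17 = 1, a_4 = floor((11 + 11)/1) = 22.
  m_5 = 1*22 - 11 = 11, d_5 = (138 - 11^2)/1 = 17/1 = 17: (m_5, d_5) = (m_1, d_1) = (11, 17), so from here the quotients repeat a_1, ..., a_4; the period length is 4.
Hence the expansion of sqrt(138) is a_0 = 11 followed by the repeating block 1, 2, 1, 22 (period 4).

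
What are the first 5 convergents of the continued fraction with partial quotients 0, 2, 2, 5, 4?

0/1, 1/2, 2/5, 11/27, 46/113

Using the convergent recurrence p_i = a_i*p_{i-1} + p_{i-2}, q_i = a_i*q_{i-1} + q_{i-2} with p_{-2}=0, p_{-1}=1, q_{-2}=1, q_{-1}=0:
  i=0: a_0=0, p_0 = 0*1 + 0 = 0, q_0 = 0*0 + 1 = 1.
  i=1: a_1=2, p_1 = 2*0 + 1 = 1, q_1 = 2*1 + 0 = 2.
  i=2: a_2=2, p_2 = 2*1 + 0 = 2, q_2 = 2*2 + 1 = 5.
  i=3: a_3=5, p_3 = 5*2 + 1 = 11, q_3 = 5*5 + 2 = 27.
  i=4: a_4=4, p_4 = 4*11 + 2 = 46, q_4 = 4*27 + 5 = 113.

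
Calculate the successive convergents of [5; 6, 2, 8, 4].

Using the convergent recurrence p_i = a_i*p_{i-1} + p_{i-2}, q_i = a_i*q_{i-1} + q_{i-2} with p_{-2}=0, p_{-1}=1, q_{-2}=1, q_{-1}=0:
  i=0: a_0=5, p_0 = 5*1 + 0 = 5, q_0 = 5*0 + 1 = 1.
  i=1: a_1=6, p_1 = 6*5 + 1 = 31, q_1 = 6*1 + 0 = 6.
  i=2: a_2=2, p_2 = 2*31 + 5 = 67, q_2 = 2*6 + 1 = 13.
  i=3: a_3=8, p_3 = 8*67 + 31 = 567, q_3 = 8*13 + 6 = 110.
  i=4: a_4=4, p_4 = 4*567 + 67 = 2335, q_4 = 4*110 + 13 = 453.

5/1, 31/6, 67/13, 567/110, 2335/453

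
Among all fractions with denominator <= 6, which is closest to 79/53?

Expand x = 79/53 as a continued fraction with the Euclidean algorithm:
  79 = 1*53 + 26, so a_0 = 1.
  53 = 2*26 + 1, so a_1 = 2.
  26 = 26*1 + 0, so a_2 = 26.
so x = [1; 2, 26].
Convergents (p_i = a_i*p_{i-1} + p_{i-2}, q_i = a_i*q_{i-1} + q_{i-2} with p_{-2}=0, p_{-1}=1, q_{-2}=1, q_{-1}=0), until the denominator exceeds 6:
  i=0: a_0=1, p_0 = 1*1 + 0 = 1, q_0 = 1*0 + 1 = 1.
  i=1: a_1=2, p_1 = 2*1 + 1 = 3, q_1 = 2*1 + 0 = 2.
  i=2: a_2=26, p_2 = 26*3 + 1 = 79, q_2 = 26*2 + 1 = 53.
q_2 = 53 > 6, so the last convergent with denominator <= 6 is p_1/q_1 = 3/2.
The closest fraction with denominator <= 6 is either p_1/q_1 or the intermediate fraction (k*p_1 + p_0)/(k*q_1 + q_0) with the largest k >= 1 whose denominator stays <= 6; these approach x as k grows, and every other convergent or intermediate fraction in range is farther away.
Largest k: floor((6 - q_0)/q_1) = floor((6 - 1)/2) = 2.
That gives (2*3 + 1)/(2*2 + 1) = 7/5.
Compare the errors: |x - 3/2| = |79*2 - 3*53|/(53*2) = 1/106, and |x - 7/5| = |79*5 - 7*53|/(53*5) = 24/265.
Cross-multiplying, 1*265 = 265 < 2544 = 24*106, so 1/106 is smaller: the convergent 3/2 is closer to x than 7/5.

3/2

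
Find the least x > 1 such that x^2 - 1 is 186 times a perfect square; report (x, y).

(x, y) = (7501, 550)

First expand sqrt(186) as a continued fraction. With x_i = (sqrt(186) + m_i)/d_i and (m_0, d_0) = (0, 1): a_0 = floor(sqrt(186)) = 13, since 13^2 = 169 <= 186 < 196 = 14^2.
Iterate m_{i+1} = d_i*a_i - m_i, d_{i+1} = (186 - m_{i+1}^2)/d_i, a_{i+1} = floor((a_0 + m_{i+1})/d_{i+1}):
  m_1 = 1*13 - 0 = 13, d_1 = (186 - 13^2)/1 = 17/1 = 17, a_1 = floor((13 + 13)/17) = 1.
  m_2 = 17*1 - 13 = 4, d_2 = (186 - 4^2)/17 = 170/17 = 10, a_2 = floor((13 + 4)/10) = 1.
  m_3 = 10*1 - 4 = 6, d_3 = (186 - 6^2)/10 = 150/10 = 15, a_3 = floor((13 + 6)/15) = 1.
  m_4 = 15*1 - 6 = 9, d_4 = (186 - 9^2)/15 = 105/15 = 7, a_4 = floor((13 + 9)/7) = 3.
  m_5 = 7*3 - 9 = 12, d_5 = (186 - 12^2)/7 = 42/7 = 6, a_5 = floor((13 + 12)/6) = 4.
  m_6 = 6*4 - 12 = 12, d_6 = (186 - 12^2)/6 = 42/6 = 7, a_6 = floor((13 + 12)/7) = 3.
  m_7 = 7*3 - 12 = 9, d_7 = (186 - 9^2)/7 = 105/7 = 15, a_7 = floor((13 + 9)/15) = 1.
  m_8 = 15*1 - 9 = 6, d_8 = (186 - 6^2)/15 = 150/15 = 10, a_8 = floor((13 + 6)/10) = 1.
  m_9 = 10*1 - 6 = 4, d_9 = (186 - 4^2)/10 = 170/10 = 17, a_9 = floor((13 + 4)/17) = 1.
  m_10 = 17*1 - 4 = 13, d_10 = (186 - 13^2)/17 = 17/17 = 1, a_10 = floor((13 + 13)/1) = 26.
  m_11 = 1*26 - 13 = 13, d_11 = (186 - 13^2)/1 = 17/1 = 17: (m_11, d_11) = (m_1, d_1) = (13, 17), so from here the quotients repeat a_1, ..., a_10; the period length is 10.
So sqrt(186) = [13; (1, 1, 1, 3, 4, 3, 1, 1, 1, 26)] with period length k = 10.
k is even, so the fundamental solution of x^2 - 186y^2 = 1 is (p_{k-1}, q_{k-1}) = (p_9, q_9); compute convergents through index 9.
Convergents (p_i = a_i*p_{i-1} + p_{i-2}, q_i = a_i*q_{i-1} + q_{i-2} with p_{-2}=0, p_{-1}=1, q_{-2}=1, q_{-1}=0):
  i=0: a_0=13, p_0 = 13*1 + 0 = 13, q_0 = 13*0 + 1 = 1.
  i=1: a_1=1, p_1 = 1*13 + 1 = 14, q_1 = 1*1 + 0 = 1.
  i=2: a_2=1, p_2 = 1*14 + 13 = 27, q_2 = 1*1 + 1 = 2.
  i=3: a_3=1, p_3 = 1*27 + 14 = 41, q_3 = 1*2 + 1 = 3.
  i=4: a_4=3, p_4 = 3*41 + 27 = 150, q_4 = 3*3 + 2 = 11.
  i=5: a_5=4, p_5 = 4*150 + 41 = 641, q_5 = 4*11 + 3 = 47.
  i=6: a_6=3, p_6 = 3*641 + 150 = 2073, q_6 = 3*47 + 11 = 152.
  i=7: a_7=1, p_7 = 1*2073 + 641 = 2714, q_7 = 1*152 + 47 = 199.
  i=8: a_8=1, p_8 = 1*2714 + 2073 = 4787, q_8 = 1*199 + 152 = 351.
  i=9: a_9=1, p_9 = 1*4787 + 2714 = 7501, q_9 = 1*351 + 199 = 550.
Check: 7501^2 - 186*550^2 = 56265001 - 56265000 = 1, so (x, y) = (7501, 550) solves the equation, and by the theorem it is the least positive solution.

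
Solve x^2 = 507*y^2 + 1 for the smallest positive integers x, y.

First expand sqrt(507) as a continued fraction. With x_i = (sqrt(507) + m_i)/d_i and (m_0, d_0) = (0, 1): a_0 = floor(sqrt(507)) = 22, since 22^2 = 484 <= 507 < 529 = 23^2.
Iterate m_{i+1} = d_i*a_i - m_i, d_{i+1} = (507 - m_{i+1}^2)/d_i, a_{i+1} = floor((a_0 + m_{i+1})/d_{i+1}):
  m_1 = 1*22 - 0 = 22, d_1 = (507 - 22^2)/1 = 23/1 = 23, a_1 = floor((22 + 22)/23) = 1.
  m_2 = 23*1 - 22 = 1, d_2 = (507 - 1^2)/23 = 506/23 = 22, a_2 = floor((22 + 1)/22) = 1.
  m_3 = 22*1 - 1 = 21, d_3 = (507 - 21^2)/22 = 66/22 = 3, a_3 = floor((22 + 21)/3) = 14.
  m_4 = 3*14 - 21 = 21, d_4 = (507 - 21^2)/3 = 66/3 = 22, a_4 = floor((22 + 21)/22) = 1.
  m_5 = 22*1 - 21 = 1, d_5 = (507 - 1^2)/22 = 506/22 = 23, a_5 = floor((22 + 1)/23) = 1.
  m_6 = 23*1 - 1 = 22, d_6 = (507 - 22^2)/23 = 23/23 = 1, a_6 = floor((22 + 22)/1) = 44.
  m_7 = 1*44 - 22 = 22, d_7 = (507 - 22^2)/1 = 23/1 = 23: (m_7, d_7) = (m_1, d_1) = (22, 23), so from here the quotients repeat a_1, ..., a_6; the period length is 6.
So sqrt(507) = [22; (1, 1, 14, 1, 1, 44)] with period length k = 6.
k is even, so the fundamental solution of x^2 - 507y^2 = 1 is (p_{k-1}, q_{k-1}) = (p_5, q_5); compute convergents through index 5.
Convergents (p_i = a_i*p_{i-1} + p_{i-2}, q_i = a_i*q_{i-1} + q_{i-2} with p_{-2}=0, p_{-1}=1, q_{-2}=1, q_{-1}=0):
  i=0: a_0=22, p_0 = 22*1 + 0 = 22, q_0 = 22*0 + 1 = 1.
  i=1: a_1=1, p_1 = 1*22 + 1 = 23, q_1 = 1*1 + 0 = 1.
  i=2: a_2=1, p_2 = 1*23 + 22 = 45, q_2 = 1*1 + 1 = 2.
  i=3: a_3=14, p_3 = 14*45 + 23 = 653, q_3 = 14*2 + 1 = 29.
  i=4: a_4=1, p_4 = 1*653 + 45 = 698, q_4 = 1*29 + 2 = 31.
  i=5: a_5=1, p_5 = 1*698 + 653 = 1351, q_5 = 1*31 + 29 = 60.
Check: 1351^2 - 507*60^2 = 1825201 - 1825200 = 1, so (x, y) = (1351, 60) solves the equation, and by the theorem it is the least positive solution.

(x, y) = (1351, 60)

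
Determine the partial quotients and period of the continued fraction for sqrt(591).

[24; (3, 4, 1, 1, 7, 1, 1, 4, 3, 48)]

Write x_i = (sqrt(591) + m_i)/d_i with (m_0, d_0) = (0, 1). a_0 = floor(sqrt(591)) = 24, since 24^2 = 576 <= 591 < 625 = 25^2.
Iterate m_{i+1} = d_i*a_i - m_i, d_{i+1} = (591 - m_{i+1}^2)/d_i, a_{i+1} = floor((a_0 + m_{i+1})/d_{i+1}):
  m_1 = 1*24 - 0 = 24, d_1 = (591 - 24^2)/1 = 15/1 = 15, a_1 = floor((24 + 24)/15) = 3.
  m_2 = 15*3 - 24 = 21, d_2 = (591 - 21^2)/15 = 150/15 = 10, a_2 = floor((24 + 21)/10) = 4.
  m_3 = 10*4 - 21 = 19, d_3 = (591 - 19^2)/10 = 230/10 = 23, a_3 = floor((24 + 19)/23) = 1.
  m_4 = 23*1 - 19 = 4, d_4 = (591 - 4^2)/23 = 575/23 = 25, a_4 = floor((24 + 4)/25) = 1.
  m_5 = 25*1 - 4 = 21, d_5 = (591 - 21^2)/25 = 150/25 = 6, a_5 = floor((24 + 21)/6) = 7.
  m_6 = 6*7 - 21 = 21, d_6 = (591 - 21^2)/6 = 150/6 = 25, a_6 = floor((24 + 21)/25) = 1.
  m_7 = 25*1 - 21 = 4, d_7 = (591 - 4^2)/25 = 575/25 = 23, a_7 = floor((24 + 4)/23) = 1.
  m_8 = 23*1 - 4 = 19, d_8 = (591 - 19^2)/23 = 230/23 = 10, a_8 = floor((24 + 19)/10) = 4.
  m_9 = 10*4 - 19 = 21, d_9 = (591 - 21^2)/10 = 150/10 = 15, a_9 = floor((24 + 21)/15) = 3.
  m_10 = 15*3 - 21 = 24, d_10 = (591 - 24^2)/15 = 15/15 = 1, a_10 = floor((24 + 24)/1) = 48.
  m_11 = 1*48 - 24 = 24, d_11 = (591 - 24^2)/1 = 15/1 = 15: (m_11, d_11) = (m_1, d_1) = (24, 15), so from here the quotients repeat a_1, ..., a_10; the period length is 10.
Hence the expansion of sqrt(591) is a_0 = 24 followed by the repeating block 3, 4, 1, 1, 7, 1, 1, 4, 3, 48 (period 10).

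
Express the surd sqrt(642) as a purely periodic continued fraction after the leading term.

Write x_i = (sqrt(642) + m_i)/d_i with (m_0, d_0) = (0, 1). a_0 = floor(sqrt(642)) = 25, since 25^2 = 625 <= 642 < 676 = 26^2.
Iterate m_{i+1} = d_i*a_i - m_i, d_{i+1} = (642 - m_{i+1}^2)/d_i, a_{i+1} = floor((a_0 + m_{i+1})/d_{i+1}):
  m_1 = 1*25 - 0 = 25, d_1 = (642 - 25^2)/1 = 17/1 = 17, a_1 = floor((25 + 25)/17) = 2.
  m_2 = 17*2 - 25 = 9, d_2 = (642 - 9^2)/17 = 561/17 = 33, a_2 = floor((25 + 9)/33) = 1.
  m_3 = 33*1 - 9 = 24, d_3 = (642 - 24^2)/33 = 66/33 = 2, a_3 = floor((25 + 24)/2) = 24.
  m_4 = 2*24 - 24 = 24, d_4 = (642 - 24^2)/2 = 66/2 = 33, a_4 = floor((25 + 24)/33) = 1.
  m_5 = 33*1 - 24 = 9, d_5 = (642 - 9^2)/33 = 561/33 = 17, a_5 = floor((25 + 9)/17) = 2.
  m_6 = 17*2 - 9 = 25, d_6 = (642 - 25^2)/17 = 17/17 = 1, a_6 = floor((25 + 25)/1) = 50.
  m_7 = 1*50 - 25 = 25, d_7 = (642 - 25^2)/1 = 17/1 = 17: (m_7, d_7) = (m_1, d_1) = (25, 17), so from here the quotients repeat a_1, ..., a_6; the period length is 6.
Hence the expansion of sqrt(642) is a_0 = 25 followed by the repeating block 2, 1, 24, 1, 2, 50 (period 6).

[25; (2, 1, 24, 1, 2, 50)]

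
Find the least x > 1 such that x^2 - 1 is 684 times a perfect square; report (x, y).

(x, y) = (57799, 2210)

First expand sqrt(684) as a continued fraction. With x_i = (sqrt(684) + m_i)/d_i and (m_0, d_0) = (0, 1): a_0 = floor(sqrt(684)) = 26, since 26^2 = 676 <= 684 < 729 = 27^2.
Iterate m_{i+1} = d_i*a_i - m_i, d_{i+1} = (684 - m_{i+1}^2)/d_i, a_{i+1} = floor((a_0 + m_{i+1})/d_{i+1}):
  m_1 = 1*26 - 0 = 26, d_1 = (684 - 26^2)/1 = 8/1 = 8, a_1 = floor((26 + 26)/8) = 6.
  m_2 = 8*6 - 26 = 22, d_2 = (684 - 22^2)/8 = 200/8 = 25, a_2 = floor((26 + 22)/25) = 1.
  m_3 = 25*1 - 22 = 3, d_3 = (684 - 3^2)/25 = 675/25 = 27, a_3 = floor((26 + 3)/27) = 1.
  m_4 = 27*1 - 3 = 24, d_4 = (684 - 24^2)/27 = 108/27 = 4, a_4 = floor((26 + 24)/4) = 12.
  m_5 = 4*12 - 24 = 24, d_5 = (684 - 24^2)/4 = 108/4 = 27, a_5 = floor((26 + 24)/27) = 1.
  m_6 = 27*1 - 24 = 3, d_6 = (684 - 3^2)/27 = 675/27 = 25, a_6 = floor((26 + 3)/25) = 1.
  m_7 = 25*1 - 3 = 22, d_7 = (684 - 22^2)/25 = 200/25 = 8, a_7 = floor((26 + 22)/8) = 6.
  m_8 = 8*6 - 22 = 26, d_8 = (684 - 26^2)/8 = 8/8 = 1, a_8 = floor((26 + 26)/1) = 52.
  m_9 = 1*52 - 26 = 26, d_9 = (684 - 26^2)/1 = 8/1 = 8: (m_9, d_9) = (m_1, d_1) = (26, 8), so from here the quotients repeat a_1, ..., a_8; the period length is 8.
So sqrt(684) = [26; (6, 1, 1, 12, 1, 1, 6, 52)] with period length k = 8.
k is even, so the fundamental solution of x^2 - 684y^2 = 1 is (p_{k-1}, q_{k-1}) = (p_7, q_7); compute convergents through index 7.
Convergents (p_i = a_i*p_{i-1} + p_{i-2}, q_i = a_i*q_{i-1} + q_{i-2} with p_{-2}=0, p_{-1}=1, q_{-2}=1, q_{-1}=0):
  i=0: a_0=26, p_0 = 26*1 + 0 = 26, q_0 = 26*0 + 1 = 1.
  i=1: a_1=6, p_1 = 6*26 + 1 = 157, q_1 = 6*1 + 0 = 6.
  i=2: a_2=1, p_2 = 1*157 + 26 = 183, q_2 = 1*6 + 1 = 7.
  i=3: a_3=1, p_3 = 1*183 + 157 = 340, q_3 = 1*7 + 6 = 13.
  i=4: a_4=12, p_4 = 12*340 + 183 = 4263, q_4 = 12*13 + 7 = 163.
  i=5: a_5=1, p_5 = 1*4263 + 340 = 4603, q_5 = 1*163 + 13 = 176.
  i=6: a_6=1, p_6 = 1*4603 + 4263 = 8866, q_6 = 1*176 + 163 = 339.
  i=7: a_7=6, p_7 = 6*8866 + 4603 = 57799, q_7 = 6*339 + 176 = 2210.
Check: 57799^2 - 684*2210^2 = 3340724401 - 3340724400 = 1, so (x, y) = (57799, 2210) solves the equation, and by the theorem it is the least positive solution.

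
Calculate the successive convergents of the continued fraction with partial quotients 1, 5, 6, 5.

1/1, 6/5, 37/31, 191/160

Using the convergent recurrence p_i = a_i*p_{i-1} + p_{i-2}, q_i = a_i*q_{i-1} + q_{i-2} with p_{-2}=0, p_{-1}=1, q_{-2}=1, q_{-1}=0:
  i=0: a_0=1, p_0 = 1*1 + 0 = 1, q_0 = 1*0 + 1 = 1.
  i=1: a_1=5, p_1 = 5*1 + 1 = 6, q_1 = 5*1 + 0 = 5.
  i=2: a_2=6, p_2 = 6*6 + 1 = 37, q_2 = 6*5 + 1 = 31.
  i=3: a_3=5, p_3 = 5*37 + 6 = 191, q_3 = 5*31 + 5 = 160.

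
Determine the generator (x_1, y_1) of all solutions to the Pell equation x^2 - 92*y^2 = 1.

First expand sqrt(92) as a continued fraction. With x_i = (sqrt(92) + m_i)/d_i and (m_0, d_0) = (0, 1): a_0 = floor(sqrt(92)) = 9, since 9^2 = 81 <= 92 < 100 = 10^2.
Iterate m_{i+1} = d_i*a_i - m_i, d_{i+1} = (92 - m_{i+1}^2)/d_i, a_{i+1} = floor((a_0 + m_{i+1})/d_{i+1}):
  m_1 = 1*9 - 0 = 9, d_1 = (92 - 9^2)/1 = 11/1 = 11, a_1 = floor((9 + 9)/11) = 1.
  m_2 = 11*1 - 9 = 2, d_2 = (92 - 2^2)/11 = 88/11 = 8, a_2 = floor((9 + 2)/8) = 1.
  m_3 = 8*1 - 2 = 6, d_3 = (92 - 6^2)/8 = 56/8 = 7, a_3 = floor((9 + 6)/7) = 2.
  m_4 = 7*2 - 6 = 8, d_4 = (92 - 8^2)/7 = 28/7 = 4, a_4 = floor((9 + 8)/4) = 4.
  m_5 = 4*4 - 8 = 8, d_5 = (92 - 8^2)/4 = 28/4 = 7, a_5 = floor((9 + 8)/7) = 2.
  m_6 = 7*2 - 8 = 6, d_6 = (92 - 6^2)/7 = 56/7 = 8, a_6 = floor((9 + 6)/8) = 1.
  m_7 = 8*1 - 6 = 2, d_7 = (92 - 2^2)/8 = 88/8 = 11, a_7 = floor((9 + 2)/11) = 1.
  m_8 = 11*1 - 2 = 9, d_8 = (92 - 9^2)/11 = 11/11 = 1, a_8 = floor((9 + 9)/1) = 18.
  m_9 = 1*18 - 9 = 9, d_9 = (92 - 9^2)/1 = 11/1 = 11: (m_9, d_9) = (m_1, d_1) = (9, 11), so from here the quotients repeat a_1, ..., a_8; the period length is 8.
So sqrt(92) = [9; (1, 1, 2, 4, 2, 1, 1, 18)] with period length k = 8.
k is even, so the fundamental solution of x^2 - 92y^2 = 1 is (p_{k-1}, q_{k-1}) = (p_7, q_7); compute convergents through index 7.
Convergents (p_i = a_i*p_{i-1} + p_{i-2}, q_i = a_i*q_{i-1} + q_{i-2} with p_{-2}=0, p_{-1}=1, q_{-2}=1, q_{-1}=0):
  i=0: a_0=9, p_0 = 9*1 + 0 = 9, q_0 = 9*0 + 1 = 1.
  i=1: a_1=1, p_1 = 1*9 + 1 = 10, q_1 = 1*1 + 0 = 1.
  i=2: a_2=1, p_2 = 1*10 + 9 = 19, q_2 = 1*1 + 1 = 2.
  i=3: a_3=2, p_3 = 2*19 + 10 = 48, q_3 = 2*2 + 1 = 5.
  i=4: a_4=4, p_4 = 4*48 + 19 = 211, q_4 = 4*5 + 2 = 22.
  i=5: a_5=2, p_5 = 2*211 + 48 = 470, q_5 = 2*22 + 5 = 49.
  i=6: a_6=1, p_6 = 1*470 + 211 = 681, q_6 = 1*49 + 22 = 71.
  i=7: a_7=1, p_7 = 1*681 + 470 = 1151, q_7 = 1*71 + 49 = 120.
Check: 1151^2 - 92*120^2 = 1324801 - 1324800 = 1, so (x, y) = (1151, 120) solves the equation, and by the theorem it is the least positive solution.

(x, y) = (1151, 120)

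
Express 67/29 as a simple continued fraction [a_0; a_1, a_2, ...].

[2; 3, 4, 2]

Run the Euclidean algorithm on 67 and 29; the successive quotients are the partial quotients a_0, a_1, ... (each step inverts the fractional part left over by the previous one):
  67 = 2*29 + 9, so a_0 = 2.
  29 = 3*9 + 2, so a_1 = 3.
  9 = 4*2 + 1, so a_2 = 4.
  2 = 2*1 + 0, so a_3 = 2.
The remainder reaches 0 after 4 divisions, so the expansion has 4 partial quotients, read off in order.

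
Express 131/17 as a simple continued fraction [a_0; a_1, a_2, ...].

[7; 1, 2, 2, 2]

Run the Euclidean algorithm on 131 and 17; the successive quotients are the partial quotients a_0, a_1, ... (each step inverts the fractional part left over by the previous one):
  131 = 7*17 + 12, so a_0 = 7.
  17 = 1*12 + 5, so a_1 = 1.
  12 = 2*5 + 2, so a_2 = 2.
  5 = 2*2 + 1, so a_3 = 2.
  2 = 2*1 + 0, so a_4 = 2.
The remainder reaches 0 after 5 divisions, so the expansion has 5 partial quotients, read off in order.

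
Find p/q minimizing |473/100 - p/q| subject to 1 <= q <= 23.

52/11

Expand x = 473/100 as a continued fraction with the Euclidean algorithm:
  473 = 4*100 + 73, so a_0 = 4.
  100 = 1*73 + 27, so a_1 = 1.
  73 = 2*27 + 19, so a_2 = 2.
  27 = 1*19 + 8, so a_3 = 1.
  19 = 2*8 + 3, so a_4 = 2.
  8 = 2*3 + 2, so a_5 = 2.
  3 = 1*2 + 1, so a_6 = 1.
  2 = 2*1 + 0, so a_7 = 2.
so x = [4; 1, 2, 1, 2, 2, 1, 2].
Convergents (p_i = a_i*p_{i-1} + p_{i-2}, q_i = a_i*q_{i-1} + q_{i-2} with p_{-2}=0, p_{-1}=1, q_{-2}=1, q_{-1}=0), until the denominator exceeds 23:
  i=0: a_0=4, p_0 = 4*1 + 0 = 4, q_0 = 4*0 + 1 = 1.
  i=1: a_1=1, p_1 = 1*4 + 1 = 5, q_1 = 1*1 + 0 = 1.
  i=2: a_2=2, p_2 = 2*5 + 4 = 14, q_2 = 2*1 + 1 = 3.
  i=3: a_3=1, p_3 = 1*14 + 5 = 19, q_3 = 1*3 + 1 = 4.
  i=4: a_4=2, p_4 = 2*19 + 14 = 52, q_4 = 2*4 + 3 = 11.
  i=5: a_5=2, p_5 = 2*52 + 19 = 123, q_5 = 2*11 + 4 = 26.
q_5 = 26 > 23, so the last convergent with denominator <= 23 is p_4/q_4 = 52/11.
The closest fraction with denominator <= 23 is either p_4/q_4 or the intermediate fraction (k*p_4 + p_3)/(k*q_4 + q_3) with the largest k >= 1 whose denominator stays <= 23; these approach x as k grows, and every other convergent or intermediate fraction in range is farther away.
Largest k: floor((23 - q_3)/q_4) = floor((23 - 4)/11) = 1.
That gives (1*52 + 19)/(1*11 + 4) = 71/15.
Compare the errors: |x - 52/11| = |473*11 - 52*100|/(100*11) = 3/1100, and |x - 71/15| = |473*15 - 71*100|/(100*15) = 5/1500.
Cross-multiplying, 3*1500 = 4500 < 5500 = 5*1100, so 3/1100 is smaller: the convergent 52/11 is closer to x than 71/15.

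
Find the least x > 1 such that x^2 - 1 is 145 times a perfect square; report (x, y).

First expand sqrt(145) as a continued fraction. With x_i = (sqrt(145) + m_i)/d_i and (m_0, d_0) = (0, 1): a_0 = floor(sqrt(145)) = 12, since 12^2 = 144 <= 145 < 169 = 13^2.
Iterate m_{i+1} = d_i*a_i - m_i, d_{i+1} = (145 - m_{i+1}^2)/d_i, a_{i+1} = floor((a_0 + m_{i+1})/d_{i+1}):
  m_1 = 1*12 - 0 = 12, d_1 = (145 - 12^2)/1 = 1/1 = 1, a_1 = floor((12 + 12)/1) = 24.
  m_2 = 1*24 - 12 = 12, d_2 = (145 - 12^2)/1 = 1/1 = 1: (m_2, d_2) = (m_1, d_1) = (12, 1), so from here the quotient a_1 repeats; the period length is 1.
So sqrt(145) = [12; (24)] with period length k = 1.
k is odd, so (p_{k-1}, q_{k-1}) only solves x^2 - 145y^2 = -1 and the fundamental solution of x^2 - 145y^2 = 1 is (p_{2k-1}, q_{2k-1}) = (p_1, q_1); compute convergents through index 1, running through the period twice.
Convergents (p_i = a_i*p_{i-1} + p_{i-2}, q_i = a_i*q_{i-1} + q_{i-2} with p_{-2}=0, p_{-1}=1, q_{-2}=1, q_{-1}=0):
  i=0: a_0=12, p_0 = 12*1 + 0 = 12, q_0 = 12*0 + 1 = 1.
  i=1: a_1=24, p_1 = 24*12 + 1 = 289, q_1 = 24*1 + 0 = 24.
Indeed p_0^2 - 145*q_0^2 = 144 - 145 = -1, not +1.
Check: 289^2 - 145*24^2 = 83521 - 83520 = 1, so (x, y) = (289, 24) solves the equation, and by the theorem it is the least positive solution.

(x, y) = (289, 24)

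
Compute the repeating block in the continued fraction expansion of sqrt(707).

[26; (1, 1, 2, 3, 2, 1, 1, 52)]

Write x_i = (sqrt(707) + m_i)/d_i with (m_0, d_0) = (0, 1). a_0 = floor(sqrt(707)) = 26, since 26^2 = 676 <= 707 < 729 = 27^2.
Iterate m_{i+1} = d_i*a_i - m_i, d_{i+1} = (707 - m_{i+1}^2)/d_i, a_{i+1} = floor((a_0 + m_{i+1})/d_{i+1}):
  m_1 = 1*26 - 0 = 26, d_1 = (707 - 26^2)/1 = 31/1 = 31, a_1 = floor((26 + 26)/31) = 1.
  m_2 = 31*1 - 26 = 5, d_2 = (707 - 5^2)/31 = 682/31 = 22, a_2 = floor((26 + 5)/22) = 1.
  m_3 = 22*1 - 5 = 17, d_3 = (707 - 17^2)/22 = 418/22 = 19, a_3 = floor((26 + 17)/19) = 2.
  m_4 = 19*2 - 17 = 21, d_4 = (707 - 21^2)/19 = 266/19 = 14, a_4 = floor((26 + 21)/14) = 3.
  m_5 = 14*3 - 21 = 21, d_5 = (707 - 21^2)/14 = 266/14 = 19, a_5 = floor((26 + 21)/19) = 2.
  m_6 = 19*2 - 21 = 17, d_6 = (707 - 17^2)/19 = 418/19 = 22, a_6 = floor((26 + 17)/22) = 1.
  m_7 = 22*1 - 17 = 5, d_7 = (707 - 5^2)/22 = 682/22 = 31, a_7 = floor((26 + 5)/31) = 1.
  m_8 = 31*1 - 5 = 26, d_8 = (707 - 26^2)/31 = 31/31 = 1, a_8 = floor((26 + 26)/1) = 52.
  m_9 = 1*52 - 26 = 26, d_9 = (707 - 26^2)/1 = 31/1 = 31: (m_9, d_9) = (m_1, d_1) = (26, 31), so from here the quotients repeat a_1, ..., a_8; the period length is 8.
Hence the expansion of sqrt(707) is a_0 = 26 followed by the repeating block 1, 1, 2, 3, 2, 1, 1, 52 (period 8).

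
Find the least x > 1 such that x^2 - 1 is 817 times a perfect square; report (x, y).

(x, y) = (343, 12)

First expand sqrt(817) as a continued fraction. With x_i = (sqrt(817) + m_i)/d_i and (m_0, d_0) = (0, 1): a_0 = floor(sqrt(817)) = 28, since 28^2 = 784 <= 817 < 841 = 29^2.
Iterate m_{i+1} = d_i*a_i - m_i, d_{i+1} = (817 - m_{i+1}^2)/d_i, a_{i+1} = floor((a_0 + m_{i+1})/d_{i+1}):
  m_1 = 1*28 - 0 = 28, d_1 = (817 - 28^2)/1 = 33/1 = 33, a_1 = floor((28 + 28)/33) = 1.
  m_2 = 33*1 - 28 = 5, d_2 = (817 - 5^2)/33 = 792/33 = 24, a_2 = floor((28 + 5)/24) = 1.
  m_3 = 24*1 - 5 = 19, d_3 = (817 - 19^2)/24 = 456/24 = 19, a_3 = floor((28 + 19)/19) = 2.
  m_4 = 19*2 - 19 = 19, d_4 = (817 - 19^2)/19 = 456/19 = 24, a_4 = floor((28 + 19)/24) = 1.
  m_5 = 24*1 - 19 = 5, d_5 = (817 - 5^2)/24 = 792/24 = 33, a_5 = floor((28 + 5)/33) = 1.
  m_6 = 33*1 - 5 = 28, d_6 = (817 - 28^2)/33 = 33/33 = 1, a_6 = floor((28 + 28)/1) = 56.
  m_7 = 1*56 - 28 = 28, d_7 = (817 - 28^2)/1 = 33/1 = 33: (m_7, d_7) = (m_1, d_1) = (28, 33), so from here the quotients repeat a_1, ..., a_6; the period length is 6.
So sqrt(817) = [28; (1, 1, 2, 1, 1, 56)] with period length k = 6.
k is even, so the fundamental solution of x^2 - 817y^2 = 1 is (p_{k-1}, q_{k-1}) = (p_5, q_5); compute convergents through index 5.
Convergents (p_i = a_i*p_{i-1} + p_{i-2}, q_i = a_i*q_{i-1} + q_{i-2} with p_{-2}=0, p_{-1}=1, q_{-2}=1, q_{-1}=0):
  i=0: a_0=28, p_0 = 28*1 + 0 = 28, q_0 = 28*0 + 1 = 1.
  i=1: a_1=1, p_1 = 1*28 + 1 = 29, q_1 = 1*1 + 0 = 1.
  i=2: a_2=1, p_2 = 1*29 + 28 = 57, q_2 = 1*1 + 1 = 2.
  i=3: a_3=2, p_3 = 2*57 + 29 = 143, q_3 = 2*2 + 1 = 5.
  i=4: a_4=1, p_4 = 1*143 + 57 = 200, q_4 = 1*5 + 2 = 7.
  i=5: a_5=1, p_5 = 1*200 + 143 = 343, q_5 = 1*7 + 5 = 12.
Check: 343^2 - 817*12^2 = 117649 - 117648 = 1, so (x, y) = (343, 12) solves the equation, and by the theorem it is the least positive solution.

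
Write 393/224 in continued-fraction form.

[1; 1, 3, 13, 1, 3]

Run the Euclidean algorithm on 393 and 224; the successive quotients are the partial quotients a_0, a_1, ... (each step inverts the fractional part left over by the previous one):
  393 = 1*224 + 169, so a_0 = 1.
  224 = 1*169 + 55, so a_1 = 1.
  169 = 3*55 + 4, so a_2 = 3.
  55 = 13*4 + 3, so a_3 = 13.
  4 = 1*3 + 1, so a_4 = 1.
  3 = 3*1 + 0, so a_5 = 3.
The remainder reaches 0 after 6 divisions, so the expansion has 6 partial quotients, read off in order.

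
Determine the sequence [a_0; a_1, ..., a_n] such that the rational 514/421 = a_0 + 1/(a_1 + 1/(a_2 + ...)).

Run the Euclidean algorithm on 514 and 421; the successive quotients are the partial quotients a_0, a_1, ... (each step inverts the fractional part left over by the previous one):
  514 = 1*421 + 93, so a_0 = 1.
  421 = 4*93 + 49, so a_1 = 4.
  93 = 1*49 + 44, so a_2 = 1.
  49 = 1*44 + 5, so a_3 = 1.
  44 = 8*5 + 4, so a_4 = 8.
  5 = 1*4 + 1, so a_5 = 1.
  4 = 4*1 + 0, so a_6 = 4.
The remainder reaches 0 after 7 divisions, so the expansion has 7 partial quotients, read off in order.

[1; 4, 1, 1, 8, 1, 4]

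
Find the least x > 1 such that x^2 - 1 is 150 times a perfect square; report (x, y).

(x, y) = (49, 4)

First expand sqrt(150) as a continued fraction. With x_i = (sqrt(150) + m_i)/d_i and (m_0, d_0) = (0, 1): a_0 = floor(sqrt(150)) = 12, since 12^2 = 144 <= 150 < 169 = 13^2.
Iterate m_{i+1} = d_i*a_i - m_i, d_{i+1} = (150 - m_{i+1}^2)/d_i, a_{i+1} = floor((a_0 + m_{i+1})/d_{i+1}):
  m_1 = 1*12 - 0 = 12, d_1 = (150 - 12^2)/1 = 6/1 = 6, a_1 = floor((12 + 12)/6) = 4.
  m_2 = 6*4 - 12 = 12, d_2 = (150 - 12^2)/6 = 6/6 = 1, a_2 = floor((12 + 12)/1) = 24.
  m_3 = 1*24 - 12 = 12, d_3 = (150 - 12^2)/1 = 6/1 = 6: (m_3, d_3) = (m_1, d_1) = (12, 6), so from here the quotients repeat a_1, a_2; the period length is 2.
So sqrt(150) = [12; (4, 24)] with period length k = 2.
k is even, so the fundamental solution of x^2 - 150y^2 = 1 is (p_{k-1}, q_{k-1}) = (p_1, q_1); compute convergents through index 1.
Convergents (p_i = a_i*p_{i-1} + p_{i-2}, q_i = a_i*q_{i-1} + q_{i-2} with p_{-2}=0, p_{-1}=1, q_{-2}=1, q_{-1}=0):
  i=0: a_0=12, p_0 = 12*1 + 0 = 12, q_0 = 12*0 + 1 = 1.
  i=1: a_1=4, p_1 = 4*12 + 1 = 49, q_1 = 4*1 + 0 = 4.
Check: 49^2 - 150*4^2 = 2401 - 2400 = 1, so (x, y) = (49, 4) solves the equation, and by the theorem it is the least positive solution.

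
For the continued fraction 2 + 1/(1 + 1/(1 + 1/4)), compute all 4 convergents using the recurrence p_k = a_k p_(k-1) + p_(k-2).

Using the convergent recurrence p_i = a_i*p_{i-1} + p_{i-2}, q_i = a_i*q_{i-1} + q_{i-2} with p_{-2}=0, p_{-1}=1, q_{-2}=1, q_{-1}=0:
  i=0: a_0=2, p_0 = 2*1 + 0 = 2, q_0 = 2*0 + 1 = 1.
  i=1: a_1=1, p_1 = 1*2 + 1 = 3, q_1 = 1*1 + 0 = 1.
  i=2: a_2=1, p_2 = 1*3 + 2 = 5, q_2 = 1*1 + 1 = 2.
  i=3: a_3=4, p_3 = 4*5 + 3 = 23, q_3 = 4*2 + 1 = 9.

2/1, 3/1, 5/2, 23/9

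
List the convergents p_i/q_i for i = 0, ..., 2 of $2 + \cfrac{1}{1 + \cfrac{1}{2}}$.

Using the convergent recurrence p_i = a_i*p_{i-1} + p_{i-2}, q_i = a_i*q_{i-1} + q_{i-2} with p_{-2}=0, p_{-1}=1, q_{-2}=1, q_{-1}=0:
  i=0: a_0=2, p_0 = 2*1 + 0 = 2, q_0 = 2*0 + 1 = 1.
  i=1: a_1=1, p_1 = 1*2 + 1 = 3, q_1 = 1*1 + 0 = 1.
  i=2: a_2=2, p_2 = 2*3 + 2 = 8, q_2 = 2*1 + 1 = 3.

2/1, 3/1, 8/3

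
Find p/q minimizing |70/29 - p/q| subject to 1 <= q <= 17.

41/17

Expand x = 70/29 as a continued fraction with the Euclidean algorithm:
  70 = 2*29 + 12, so a_0 = 2.
  29 = 2*12 + 5, so a_1 = 2.
  12 = 2*5 + 2, so a_2 = 2.
  5 = 2*2 + 1, so a_3 = 2.
  2 = 2*1 + 0, so a_4 = 2.
so x = [2; 2, 2, 2, 2].
Convergents (p_i = a_i*p_{i-1} + p_{i-2}, q_i = a_i*q_{i-1} + q_{i-2} with p_{-2}=0, p_{-1}=1, q_{-2}=1, q_{-1}=0), until the denominator exceeds 17:
  i=0: a_0=2, p_0 = 2*1 + 0 = 2, q_0 = 2*0 + 1 = 1.
  i=1: a_1=2, p_1 = 2*2 + 1 = 5, q_1 = 2*1 + 0 = 2.
  i=2: a_2=2, p_2 = 2*5 + 2 = 12, q_2 = 2*2 + 1 = 5.
  i=3: a_3=2, p_3 = 2*12 + 5 = 29, q_3 = 2*5 + 2 = 12.
  i=4: a_4=2, p_4 = 2*29 + 12 = 70, q_4 = 2*12 + 5 = 29.
q_4 = 29 > 17, so the last convergent with denominator <= 17 is p_3/q_3 = 29/12.
The closest fraction with denominator <= 17 is either p_3/q_3 or the intermediate fraction (k*p_3 + p_2)/(k*q_3 + q_2) with the largest k >= 1 whose denominator stays <= 17; these approach x as k grows, and every other convergent or intermediate fraction in range is farther away.
Largest k: floor((17 - q_2)/q_3) = floor((17 - 5)/12) = 1.
That gives (1*29 + 12)/(1*12 + 5) = 41/17.
Compare the errors: |x - 29/12| = |70*12 - 29*29|/(29*12) = 1/348, and |x - 41/17| = |70*17 - 41*29|/(29*17) = 1/493.
Cross-multiplying, 1*348 = 348 < 493 = 1*493, so 1/493 is smaller: the intermediate fraction 41/17 is closer to x than 29/12.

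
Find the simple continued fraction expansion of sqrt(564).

Write x_i = (sqrt(564) + m_i)/d_i with (m_0, d_0) = (0, 1). a_0 = floor(sqrt(564)) = 23, since 23^2 = 529 <= 564 < 576 = 24^2.
Iterate m_{i+1} = d_i*a_i - m_i, d_{i+1} = (564 - m_{i+1}^2)/d_i, a_{i+1} = floor((a_0 + m_{i+1})/d_{i+1}):
  m_1 = 1*23 - 0 = 23, d_1 = (564 - 23^2)/1 = 35/1 = 35, a_1 = floor((23 + 23)/35) = 1.
  m_2 = 35*1 - 23 = 12, d_2 = (564 - 12^2)/35 = 420/35 = 12, a_2 = floor((23 + 12)/12) = 2.
  m_3 = 12*2 - 12 = 12, d_3 = (564 - 12^2)/12 = 420/12 = 35, a_3 = floor((23 + 12)/35) = 1.
  m_4 = 35*1 - 12 = 23, d_4 = (564 - 23^2)/35 = 35/35 = 1, a_4 = floor((23 + 23)/1) = 46.
  m_5 = 1*46 - 23 = 23, d_5 = (564 - 23^2)/1 = 35/1 = 35: (m_5, d_5) = (m_1, d_1) = (23, 35), so from here the quotients repeat a_1, ..., a_4; the period length is 4.
Hence the expansion of sqrt(564) is a_0 = 23 followed by the repeating block 1, 2, 1, 46 (period 4).

[23; (1, 2, 1, 46)]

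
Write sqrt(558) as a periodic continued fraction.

[23; (1, 1, 1, 1, 1, 4, 1, 1, 1, 1, 1, 46)]

Write x_i = (sqrt(558) + m_i)/d_i with (m_0, d_0) = (0, 1). a_0 = floor(sqrt(558)) = 23, since 23^2 = 529 <= 558 < 576 = 24^2.
Iterate m_{i+1} = d_i*a_i - m_i, d_{i+1} = (558 - m_{i+1}^2)/d_i, a_{i+1} = floor((a_0 + m_{i+1})/d_{i+1}):
  m_1 = 1*23 - 0 = 23, d_1 = (558 - 23^2)/1 = 29/1 = 29, a_1 = floor((23 + 23)/29) = 1.
  m_2 = 29*1 - 23 = 6, d_2 = (558 - 6^2)/29 = 522/29 = 18, a_2 = floor((23 + 6)/18) = 1.
  m_3 = 18*1 - 6 = 12, d_3 = (558 - 12^2)/18 = 414/18 = 23, a_3 = floor((23 + 12)/23) = 1.
  m_4 = 23*1 - 12 = 11, d_4 = (558 - 11^2)/23 = 437/23 = 19, a_4 = floor((23 + 11)/19) = 1.
  m_5 = 19*1 - 11 = 8, d_5 = (558 - 8^2)/19 = 494/19 = 26, a_5 = floor((23 + 8)/26) = 1.
  m_6 = 26*1 - 8 = 18, d_6 = (558 - 18^2)/26 = 234/26 = 9, a_6 = floor((23 + 18)/9) = 4.
  m_7 = 9*4 - 18 = 18, d_7 = (558 - 18^2)/9 = 234/9 = 26, a_7 = floor((23 + 18)/26) = 1.
  m_8 = 26*1 - 18 = 8, d_8 = (558 - 8^2)/26 = 494/26 = 19, a_8 = floor((23 + 8)/19) = 1.
  m_9 = 19*1 - 8 = 11, d_9 = (558 - 11^2)/19 = 437/19 = 23, a_9 = floor((23 + 11)/23) = 1.
  m_10 = 23*1 - 11 = 12, d_10 = (558 - 12^2)/23 = 414/23 = 18, a_10 = floor((23 + 12)/18) = 1.
  m_11 = 18*1 - 12 = 6, d_11 = (558 - 6^2)/18 = 522/18 = 29, a_11 = floor((23 + 6)/29) = 1.
  m_12 = 29*1 - 6 = 23, d_12 = (558 - 23^2)/29 = 29/29 = 1, a_12 = floor((23 + 23)/1) = 46.
  m_13 = 1*46 - 23 = 23, d_13 = (558 - 23^2)/1 = 29/1 = 29: (m_13, d_13) = (m_1, d_1) = (23, 29), so from here the quotients repeat a_1, ..., a_12; the period length is 12.
Hence the expansion of sqrt(558) is a_0 = 23 followed by the repeating block 1, 1, 1, 1, 1, 4, 1, 1, 1, 1, 1, 46 (period 12).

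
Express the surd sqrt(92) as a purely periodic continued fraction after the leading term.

Write x_i = (sqrt(92) + m_i)/d_i with (m_0, d_0) = (0, 1). a_0 = floor(sqrt(92)) = 9, since 9^2 = 81 <= 92 < 100 = 10^2.
Iterate m_{i+1} = d_i*a_i - m_i, d_{i+1} = (92 - m_{i+1}^2)/d_i, a_{i+1} = floor((a_0 + m_{i+1})/d_{i+1}):
  m_1 = 1*9 - 0 = 9, d_1 = (92 - 9^2)/1 = 11/1 = 11, a_1 = floor((9 + 9)/11) = 1.
  m_2 = 11*1 - 9 = 2, d_2 = (92 - 2^2)/11 = 88/11 = 8, a_2 = floor((9 + 2)/8) = 1.
  m_3 = 8*1 - 2 = 6, d_3 = (92 - 6^2)/8 = 56/8 = 7, a_3 = floor((9 + 6)/7) = 2.
  m_4 = 7*2 - 6 = 8, d_4 = (92 - 8^2)/7 = 28/7 = 4, a_4 = floor((9 + 8)/4) = 4.
  m_5 = 4*4 - 8 = 8, d_5 = (92 - 8^2)/4 = 28/4 = 7, a_5 = floor((9 + 8)/7) = 2.
  m_6 = 7*2 - 8 = 6, d_6 = (92 - 6^2)/7 = 56/7 = 8, a_6 = floor((9 + 6)/8) = 1.
  m_7 = 8*1 - 6 = 2, d_7 = (92 - 2^2)/8 = 88/8 = 11, a_7 = floor((9 + 2)/11) = 1.
  m_8 = 11*1 - 2 = 9, d_8 = (92 - 9^2)/11 = 11/11 = 1, a_8 = floor((9 + 9)/1) = 18.
  m_9 = 1*18 - 9 = 9, d_9 = (92 - 9^2)/1 = 11/1 = 11: (m_9, d_9) = (m_1, d_1) = (9, 11), so from here the quotients repeat a_1, ..., a_8; the period length is 8.
Hence the expansion of sqrt(92) is a_0 = 9 followed by the repeating block 1, 1, 2, 4, 2, 1, 1, 18 (period 8).

[9; (1, 1, 2, 4, 2, 1, 1, 18)]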